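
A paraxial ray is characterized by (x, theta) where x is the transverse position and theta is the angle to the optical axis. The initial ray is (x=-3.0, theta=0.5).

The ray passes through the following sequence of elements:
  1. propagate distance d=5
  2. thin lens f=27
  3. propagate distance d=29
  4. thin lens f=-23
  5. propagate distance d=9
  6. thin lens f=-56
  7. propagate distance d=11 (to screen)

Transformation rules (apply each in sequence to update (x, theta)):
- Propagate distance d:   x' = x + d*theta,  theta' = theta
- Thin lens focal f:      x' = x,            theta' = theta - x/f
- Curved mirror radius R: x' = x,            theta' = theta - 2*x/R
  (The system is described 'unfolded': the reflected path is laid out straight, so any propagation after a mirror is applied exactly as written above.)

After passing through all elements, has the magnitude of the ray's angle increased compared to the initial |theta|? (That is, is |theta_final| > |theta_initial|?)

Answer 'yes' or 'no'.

Answer: yes

Derivation:
Initial: x=-3.0000 theta=0.5000
After 1 (propagate distance d=5): x=-0.5000 theta=0.5000
After 2 (thin lens f=27): x=-0.5000 theta=14/27 (≈0.5185)
After 3 (propagate distance d=29): x=785/54 (≈14.5370) theta=14/27 (≈0.5185)
After 4 (thin lens f=-23): x=785/54 (≈14.5370) theta=1429/1242 (≈1.1506)
After 5 (propagate distance d=9): x=15458/621 (≈24.8921) theta=1429/1242 (≈1.1506)
After 6 (thin lens f=-56): x=15458/621 (≈24.8921) theta=9245/5796 (≈1.5951)
After 7 (propagate distance d=11 (to screen)): x=32083/756 (≈42.4378) theta=9245/5796 (≈1.5951)
|theta_initial|=0.5000 |theta_final|=9245/5796 (≈1.5951) -> increased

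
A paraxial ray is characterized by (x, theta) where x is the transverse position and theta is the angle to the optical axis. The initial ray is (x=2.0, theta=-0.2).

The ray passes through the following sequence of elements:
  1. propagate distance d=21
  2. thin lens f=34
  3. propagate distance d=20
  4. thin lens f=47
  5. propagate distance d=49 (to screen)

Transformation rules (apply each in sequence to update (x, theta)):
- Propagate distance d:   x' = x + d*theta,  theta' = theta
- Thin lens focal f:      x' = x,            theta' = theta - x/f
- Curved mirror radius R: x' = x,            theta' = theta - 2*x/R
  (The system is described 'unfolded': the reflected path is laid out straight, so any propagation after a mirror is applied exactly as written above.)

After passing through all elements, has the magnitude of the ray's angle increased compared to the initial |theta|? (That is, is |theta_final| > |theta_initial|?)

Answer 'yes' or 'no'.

Initial: x=2.0000 theta=-0.2000
After 1 (propagate distance d=21): x=-2.2000 theta=-0.2000
After 2 (thin lens f=34): x=-2.2000 theta=-23/170 (≈-0.1353)
After 3 (propagate distance d=20): x=-417/85 (≈-4.9059) theta=-23/170 (≈-0.1353)
After 4 (thin lens f=47): x=-417/85 (≈-4.9059) theta=-247/7990 (≈-0.0309)
After 5 (propagate distance d=49 (to screen)): x=-51301/7990 (≈-6.4207) theta=-247/7990 (≈-0.0309)
|theta_initial|=0.2000 |theta_final|=247/7990 (≈0.0309) -> not increased

Answer: no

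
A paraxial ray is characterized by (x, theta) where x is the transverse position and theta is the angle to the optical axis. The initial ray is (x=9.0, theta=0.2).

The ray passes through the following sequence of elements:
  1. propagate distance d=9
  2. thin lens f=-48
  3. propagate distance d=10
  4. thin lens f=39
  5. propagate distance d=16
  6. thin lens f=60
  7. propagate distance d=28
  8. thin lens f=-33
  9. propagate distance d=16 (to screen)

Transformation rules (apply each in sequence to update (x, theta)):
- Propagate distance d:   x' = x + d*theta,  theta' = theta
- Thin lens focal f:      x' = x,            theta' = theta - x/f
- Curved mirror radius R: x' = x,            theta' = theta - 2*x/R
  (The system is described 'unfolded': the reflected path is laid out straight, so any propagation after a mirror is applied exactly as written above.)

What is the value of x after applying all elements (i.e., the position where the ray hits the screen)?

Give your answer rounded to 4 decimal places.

Answer: 10.4850

Derivation:
Initial: x=9.0000 theta=0.2000
After 1 (propagate distance d=9): x=10.8000 theta=0.2000
After 2 (thin lens f=-48): x=10.8000 theta=0.4250
After 3 (propagate distance d=10): x=15.0500 theta=0.4250
After 4 (thin lens f=39): x=15.0500 theta=61/1560 (≈0.0391)
After 5 (propagate distance d=16): x=12227/780 (≈15.6756) theta=61/1560 (≈0.0391)
After 6 (thin lens f=60): x=12227/780 (≈15.6756) theta=-10397/46800 (≈-0.2222)
After 7 (propagate distance d=28): x=55313/5850 (≈9.4552) theta=-10397/46800 (≈-0.2222)
After 8 (thin lens f=-33): x=55313/5850 (≈9.4552) theta=99403/1544400 (≈0.0644)
After 9 (propagate distance d=16 (to screen)): x=404827/38610 (≈10.4850) theta=99403/1544400 (≈0.0644)
Rounded to 4 decimal places: x = 10.4850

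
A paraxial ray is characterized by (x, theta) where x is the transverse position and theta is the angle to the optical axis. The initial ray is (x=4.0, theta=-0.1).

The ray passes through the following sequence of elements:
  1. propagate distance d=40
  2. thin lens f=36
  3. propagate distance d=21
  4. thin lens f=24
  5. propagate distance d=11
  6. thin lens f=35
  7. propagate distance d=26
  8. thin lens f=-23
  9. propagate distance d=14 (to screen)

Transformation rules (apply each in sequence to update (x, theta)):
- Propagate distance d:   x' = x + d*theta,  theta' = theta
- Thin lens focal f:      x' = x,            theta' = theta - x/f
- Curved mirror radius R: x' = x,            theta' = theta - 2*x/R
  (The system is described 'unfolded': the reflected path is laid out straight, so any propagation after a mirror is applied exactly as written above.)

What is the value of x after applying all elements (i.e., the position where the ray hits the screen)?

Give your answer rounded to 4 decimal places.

Answer: -0.7284

Derivation:
Initial: x=4.0000 theta=-0.1000
After 1 (propagate distance d=40): x=0.0000 theta=-0.1000
After 2 (thin lens f=36): x=0.0000 theta=-0.1000
After 3 (propagate distance d=21): x=-2.1000 theta=-0.1000
After 4 (thin lens f=24): x=-2.1000 theta=-0.0125
After 5 (propagate distance d=11): x=-2.2375 theta=-0.0125
After 6 (thin lens f=35): x=-2.2375 theta=9/175 (≈0.0514)
After 7 (propagate distance d=26): x=-2521/2800 (≈-0.9004) theta=9/175 (≈0.0514)
After 8 (thin lens f=-23): x=-2521/2800 (≈-0.9004) theta=113/9200 (≈0.0123)
After 9 (propagate distance d=14 (to screen)): x=-46909/64400 (≈-0.7284) theta=113/9200 (≈0.0123)
Rounded to 4 decimal places: x = -0.7284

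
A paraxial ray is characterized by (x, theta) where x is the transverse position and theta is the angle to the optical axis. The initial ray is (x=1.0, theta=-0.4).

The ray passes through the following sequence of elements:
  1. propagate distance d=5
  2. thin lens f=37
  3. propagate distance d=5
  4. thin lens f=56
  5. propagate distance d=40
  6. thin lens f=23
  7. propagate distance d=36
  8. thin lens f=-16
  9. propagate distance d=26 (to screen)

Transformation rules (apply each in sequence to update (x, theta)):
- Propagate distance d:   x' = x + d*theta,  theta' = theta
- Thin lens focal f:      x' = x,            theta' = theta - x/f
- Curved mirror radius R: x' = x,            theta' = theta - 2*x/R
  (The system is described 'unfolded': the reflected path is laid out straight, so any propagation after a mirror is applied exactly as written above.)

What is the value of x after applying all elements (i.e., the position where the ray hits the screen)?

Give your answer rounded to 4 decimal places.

Answer: 2.3611

Derivation:
Initial: x=1.0000 theta=-0.4000
After 1 (propagate distance d=5): x=-1.0000 theta=-0.4000
After 2 (thin lens f=37): x=-1.0000 theta=-69/185 (≈-0.3730)
After 3 (propagate distance d=5): x=-106/37 (≈-2.8649) theta=-69/185 (≈-0.3730)
After 4 (thin lens f=56): x=-106/37 (≈-2.8649) theta=-1667/5180 (≈-0.3218)
After 5 (propagate distance d=40): x=-4076/259 (≈-15.7375) theta=-1667/5180 (≈-0.3218)
After 6 (thin lens f=23): x=-4076/259 (≈-15.7375) theta=1167/3220 (≈0.3624)
After 7 (propagate distance d=36): x=-11447/4255 (≈-2.6902) theta=1167/3220 (≈0.3624)
After 8 (thin lens f=-16): x=-11447/4255 (≈-2.6902) theta=92587/476560 (≈0.1943)
After 9 (propagate distance d=26 (to screen)): x=562599/238280 (≈2.3611) theta=92587/476560 (≈0.1943)
Rounded to 4 decimal places: x = 2.3611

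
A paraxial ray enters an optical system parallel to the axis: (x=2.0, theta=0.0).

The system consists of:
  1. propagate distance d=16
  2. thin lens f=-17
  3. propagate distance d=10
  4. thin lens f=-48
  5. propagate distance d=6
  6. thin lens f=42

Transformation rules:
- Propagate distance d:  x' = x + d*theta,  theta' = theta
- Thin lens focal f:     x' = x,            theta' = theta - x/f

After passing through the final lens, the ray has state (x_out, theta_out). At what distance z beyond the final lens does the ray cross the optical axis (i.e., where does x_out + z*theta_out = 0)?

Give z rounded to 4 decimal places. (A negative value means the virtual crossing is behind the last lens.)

Initial: x=2.0000 theta=0.0000
After 1 (propagate distance d=16): x=2.0000 theta=0.0000
After 2 (thin lens f=-17): x=2.0000 theta=2/17 (≈0.1176)
After 3 (propagate distance d=10): x=54/17 (≈3.1765) theta=2/17 (≈0.1176)
After 4 (thin lens f=-48): x=54/17 (≈3.1765) theta=25/136 (≈0.1838)
After 5 (propagate distance d=6): x=291/68 (≈4.2794) theta=25/136 (≈0.1838)
After 6 (thin lens f=42): x=291/68 (≈4.2794) theta=39/476 (≈0.0819)
z_focus = -x_out/theta_out = -(291/68)/(39/476) = -679/13 ≈ -52.2308
Rounded to 4 decimal places: z = -52.2308

Answer: -52.2308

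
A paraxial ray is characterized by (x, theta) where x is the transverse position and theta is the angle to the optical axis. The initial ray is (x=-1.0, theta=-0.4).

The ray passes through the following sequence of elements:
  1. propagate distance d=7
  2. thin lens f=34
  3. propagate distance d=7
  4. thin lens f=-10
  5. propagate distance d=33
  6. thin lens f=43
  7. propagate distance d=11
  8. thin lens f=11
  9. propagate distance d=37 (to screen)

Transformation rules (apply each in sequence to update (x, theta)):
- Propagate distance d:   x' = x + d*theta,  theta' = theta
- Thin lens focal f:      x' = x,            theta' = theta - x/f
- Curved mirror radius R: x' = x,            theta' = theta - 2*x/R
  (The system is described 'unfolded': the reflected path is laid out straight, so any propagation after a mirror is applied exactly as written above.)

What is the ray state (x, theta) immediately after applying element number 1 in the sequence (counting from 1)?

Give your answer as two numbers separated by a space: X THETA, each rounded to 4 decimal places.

Answer: -3.8000 -0.4000

Derivation:
Initial: x=-1.0000 theta=-0.4000
After 1 (propagate distance d=7): x=-3.8000 theta=-0.4000
Rounded to 4 decimal places: x = -3.8000, theta = -0.4000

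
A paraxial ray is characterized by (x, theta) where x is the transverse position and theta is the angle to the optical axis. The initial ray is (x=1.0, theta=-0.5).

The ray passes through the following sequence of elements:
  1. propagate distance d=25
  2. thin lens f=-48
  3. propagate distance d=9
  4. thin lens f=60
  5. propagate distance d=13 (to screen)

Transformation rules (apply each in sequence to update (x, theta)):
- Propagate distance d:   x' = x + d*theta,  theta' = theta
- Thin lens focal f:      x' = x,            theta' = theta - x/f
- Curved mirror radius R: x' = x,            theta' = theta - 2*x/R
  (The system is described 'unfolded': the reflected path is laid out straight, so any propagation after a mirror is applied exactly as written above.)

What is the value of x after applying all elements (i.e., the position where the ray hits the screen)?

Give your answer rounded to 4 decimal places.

Initial: x=1.0000 theta=-0.5000
After 1 (propagate distance d=25): x=-11.5000 theta=-0.5000
After 2 (thin lens f=-48): x=-11.5000 theta=-71/96 (≈-0.7396)
After 3 (propagate distance d=9): x=-581/32 (≈-18.1563) theta=-71/96 (≈-0.7396)
After 4 (thin lens f=60): x=-581/32 (≈-18.1563) theta=-839/1920 (≈-0.4370)
After 5 (propagate distance d=13 (to screen)): x=-45767/1920 (≈-23.8370) theta=-839/1920 (≈-0.4370)
Rounded to 4 decimal places: x = -23.8370

Answer: -23.8370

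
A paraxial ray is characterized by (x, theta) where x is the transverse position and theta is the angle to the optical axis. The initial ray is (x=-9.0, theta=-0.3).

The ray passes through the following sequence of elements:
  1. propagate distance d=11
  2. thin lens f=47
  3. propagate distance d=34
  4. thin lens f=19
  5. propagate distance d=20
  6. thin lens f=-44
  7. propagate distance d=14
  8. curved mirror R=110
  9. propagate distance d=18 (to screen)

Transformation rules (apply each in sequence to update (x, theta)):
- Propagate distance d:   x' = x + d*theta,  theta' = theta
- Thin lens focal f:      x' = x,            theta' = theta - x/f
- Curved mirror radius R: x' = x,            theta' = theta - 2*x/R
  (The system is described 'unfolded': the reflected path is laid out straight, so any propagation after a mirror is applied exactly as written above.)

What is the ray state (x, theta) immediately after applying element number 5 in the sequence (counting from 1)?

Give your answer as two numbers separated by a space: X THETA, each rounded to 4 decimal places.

Answer: -0.0501 0.6776

Derivation:
Initial: x=-9.0000 theta=-0.3000
After 1 (propagate distance d=11): x=-12.3000 theta=-0.3000
After 2 (thin lens f=47): x=-12.3000 theta=-9/235 (≈-0.0383)
After 3 (propagate distance d=34): x=-6393/470 (≈-13.6021) theta=-9/235 (≈-0.0383)
After 4 (thin lens f=19): x=-6393/470 (≈-13.6021) theta=6051/8930 (≈0.6776)
After 5 (propagate distance d=20): x=-447/8930 (≈-0.0501) theta=6051/8930 (≈0.6776)
Rounded to 4 decimal places: x = -0.0501, theta = 0.6776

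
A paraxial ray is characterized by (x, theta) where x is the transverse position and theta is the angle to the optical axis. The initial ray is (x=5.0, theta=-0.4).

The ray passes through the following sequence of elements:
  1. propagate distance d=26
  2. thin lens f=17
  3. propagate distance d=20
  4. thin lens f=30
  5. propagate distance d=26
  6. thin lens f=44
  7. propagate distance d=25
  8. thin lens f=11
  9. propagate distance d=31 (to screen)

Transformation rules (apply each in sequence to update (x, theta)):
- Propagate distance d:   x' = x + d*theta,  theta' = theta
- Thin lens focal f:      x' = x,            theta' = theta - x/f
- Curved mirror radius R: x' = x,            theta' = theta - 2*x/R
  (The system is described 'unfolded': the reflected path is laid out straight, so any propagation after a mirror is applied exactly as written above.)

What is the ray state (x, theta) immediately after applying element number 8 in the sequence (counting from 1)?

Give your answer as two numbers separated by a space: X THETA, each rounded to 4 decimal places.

Answer: 2.4834 -0.0032

Derivation:
Initial: x=5.0000 theta=-0.4000
After 1 (propagate distance d=26): x=-5.4000 theta=-0.4000
After 2 (thin lens f=17): x=-5.4000 theta=-7/85 (≈-0.0824)
After 3 (propagate distance d=20): x=-599/85 (≈-7.0471) theta=-7/85 (≈-0.0824)
After 4 (thin lens f=30): x=-599/85 (≈-7.0471) theta=389/2550 (≈0.1525)
After 5 (propagate distance d=26): x=-3928/1275 (≈-3.0808) theta=389/2550 (≈0.1525)
After 6 (thin lens f=44): x=-3928/1275 (≈-3.0808) theta=2081/9350 (≈0.2226)
After 7 (propagate distance d=25): x=69659/28050 (≈2.4834) theta=2081/9350 (≈0.2226)
After 8 (thin lens f=11): x=69659/28050 (≈2.4834) theta=-29/9075 (≈-0.0032)
Rounded to 4 decimal places: x = 2.4834, theta = -0.0032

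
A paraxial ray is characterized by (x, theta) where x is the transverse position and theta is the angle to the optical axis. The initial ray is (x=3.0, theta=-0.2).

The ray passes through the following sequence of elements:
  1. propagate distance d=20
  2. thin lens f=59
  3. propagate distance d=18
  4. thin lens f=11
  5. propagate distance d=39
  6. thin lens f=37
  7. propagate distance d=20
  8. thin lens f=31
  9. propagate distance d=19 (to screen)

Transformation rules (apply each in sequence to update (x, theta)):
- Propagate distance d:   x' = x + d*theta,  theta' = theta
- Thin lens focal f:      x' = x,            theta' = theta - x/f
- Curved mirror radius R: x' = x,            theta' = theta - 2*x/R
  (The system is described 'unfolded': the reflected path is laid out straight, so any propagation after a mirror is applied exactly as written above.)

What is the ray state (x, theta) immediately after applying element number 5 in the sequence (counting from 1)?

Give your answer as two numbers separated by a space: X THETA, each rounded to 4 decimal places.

Answer: 3.7935 0.2074

Derivation:
Initial: x=3.0000 theta=-0.2000
After 1 (propagate distance d=20): x=-1.0000 theta=-0.2000
After 2 (thin lens f=59): x=-1.0000 theta=-54/295 (≈-0.1831)
After 3 (propagate distance d=18): x=-1267/295 (≈-4.2949) theta=-54/295 (≈-0.1831)
After 4 (thin lens f=11): x=-1267/295 (≈-4.2949) theta=673/3245 (≈0.2074)
After 5 (propagate distance d=39): x=2462/649 (≈3.7935) theta=673/3245 (≈0.2074)
Rounded to 4 decimal places: x = 3.7935, theta = 0.2074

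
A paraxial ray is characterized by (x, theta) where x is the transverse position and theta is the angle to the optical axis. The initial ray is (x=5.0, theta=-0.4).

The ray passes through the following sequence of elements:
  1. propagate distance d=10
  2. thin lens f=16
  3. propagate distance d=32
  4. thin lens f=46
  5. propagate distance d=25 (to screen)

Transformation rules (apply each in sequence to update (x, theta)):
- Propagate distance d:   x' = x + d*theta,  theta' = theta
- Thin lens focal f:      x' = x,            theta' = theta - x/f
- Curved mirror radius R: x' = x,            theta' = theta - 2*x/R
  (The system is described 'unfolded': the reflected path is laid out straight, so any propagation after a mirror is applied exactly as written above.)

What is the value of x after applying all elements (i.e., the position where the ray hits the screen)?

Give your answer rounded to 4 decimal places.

Answer: -17.8625

Derivation:
Initial: x=5.0000 theta=-0.4000
After 1 (propagate distance d=10): x=1.0000 theta=-0.4000
After 2 (thin lens f=16): x=1.0000 theta=-0.4625
After 3 (propagate distance d=32): x=-13.8000 theta=-0.4625
After 4 (thin lens f=46): x=-13.8000 theta=-0.1625
After 5 (propagate distance d=25 (to screen)): x=-17.8625 theta=-0.1625
Rounded to 4 decimal places: x = -17.8625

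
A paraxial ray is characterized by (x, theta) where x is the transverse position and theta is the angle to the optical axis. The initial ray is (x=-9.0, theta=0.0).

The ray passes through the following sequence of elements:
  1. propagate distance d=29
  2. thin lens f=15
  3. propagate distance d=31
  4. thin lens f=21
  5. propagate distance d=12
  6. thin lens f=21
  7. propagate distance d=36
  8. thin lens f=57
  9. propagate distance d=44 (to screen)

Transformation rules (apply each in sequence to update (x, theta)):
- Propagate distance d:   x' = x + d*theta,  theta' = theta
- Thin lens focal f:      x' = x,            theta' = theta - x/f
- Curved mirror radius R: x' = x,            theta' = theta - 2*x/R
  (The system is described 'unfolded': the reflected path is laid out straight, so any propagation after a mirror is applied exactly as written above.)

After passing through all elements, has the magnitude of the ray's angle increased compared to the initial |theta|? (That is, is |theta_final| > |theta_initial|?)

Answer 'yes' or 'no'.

Initial: x=-9.0000 theta=0.0000
After 1 (propagate distance d=29): x=-9.0000 theta=0.0000
After 2 (thin lens f=15): x=-9.0000 theta=0.6000
After 3 (propagate distance d=31): x=9.6000 theta=0.6000
After 4 (thin lens f=21): x=9.6000 theta=1/7 (≈0.1429)
After 5 (propagate distance d=12): x=396/35 (≈11.3143) theta=1/7 (≈0.1429)
After 6 (thin lens f=21): x=396/35 (≈11.3143) theta=-97/245 (≈-0.3959)
After 7 (propagate distance d=36): x=-144/49 (≈-2.9388) theta=-97/245 (≈-0.3959)
After 8 (thin lens f=57): x=-144/49 (≈-2.9388) theta=-229/665 (≈-0.3444)
After 9 (propagate distance d=44 (to screen)): x=-84212/4655 (≈-18.0907) theta=-229/665 (≈-0.3444)
|theta_initial|=0.0000 |theta_final|=229/665 (≈0.3444) -> increased

Answer: yes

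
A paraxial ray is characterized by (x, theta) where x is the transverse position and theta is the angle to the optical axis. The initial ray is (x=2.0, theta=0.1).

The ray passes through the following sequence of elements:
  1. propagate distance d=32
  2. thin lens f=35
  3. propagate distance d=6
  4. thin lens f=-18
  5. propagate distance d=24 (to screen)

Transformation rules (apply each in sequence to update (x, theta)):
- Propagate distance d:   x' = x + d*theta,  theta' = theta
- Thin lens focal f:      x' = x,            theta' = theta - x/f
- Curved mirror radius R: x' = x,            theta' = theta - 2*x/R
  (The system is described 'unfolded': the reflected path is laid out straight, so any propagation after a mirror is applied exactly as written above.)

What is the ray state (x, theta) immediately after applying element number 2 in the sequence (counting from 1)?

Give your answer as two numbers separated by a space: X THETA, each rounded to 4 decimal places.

Initial: x=2.0000 theta=0.1000
After 1 (propagate distance d=32): x=5.2000 theta=0.1000
After 2 (thin lens f=35): x=5.2000 theta=-17/350 (≈-0.0486)
Rounded to 4 decimal places: x = 5.2000, theta = -0.0486

Answer: 5.2000 -0.0486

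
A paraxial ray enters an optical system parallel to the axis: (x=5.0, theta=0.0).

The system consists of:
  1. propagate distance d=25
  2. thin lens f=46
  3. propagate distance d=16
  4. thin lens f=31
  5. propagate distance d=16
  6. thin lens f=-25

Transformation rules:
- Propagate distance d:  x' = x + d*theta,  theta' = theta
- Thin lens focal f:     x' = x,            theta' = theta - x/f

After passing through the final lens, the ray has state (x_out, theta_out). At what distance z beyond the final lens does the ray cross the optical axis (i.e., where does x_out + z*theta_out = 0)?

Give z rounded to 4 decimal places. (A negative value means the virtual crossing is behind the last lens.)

Initial: x=5.0000 theta=0.0000
After 1 (propagate distance d=25): x=5.0000 theta=0.0000
After 2 (thin lens f=46): x=5.0000 theta=-5/46 (≈-0.1087)
After 3 (propagate distance d=16): x=75/23 (≈3.2609) theta=-5/46 (≈-0.1087)
After 4 (thin lens f=31): x=75/23 (≈3.2609) theta=-305/1426 (≈-0.2139)
After 5 (propagate distance d=16): x=-5/31 (≈-0.1613) theta=-305/1426 (≈-0.2139)
After 6 (thin lens f=-25): x=-5/31 (≈-0.1613) theta=-1571/7130 (≈-0.2203)
z_focus = -x_out/theta_out = -(-5/31)/(-1571/7130) = -1150/1571 ≈ -0.7320
Rounded to 4 decimal places: z = -0.7320

Answer: -0.7320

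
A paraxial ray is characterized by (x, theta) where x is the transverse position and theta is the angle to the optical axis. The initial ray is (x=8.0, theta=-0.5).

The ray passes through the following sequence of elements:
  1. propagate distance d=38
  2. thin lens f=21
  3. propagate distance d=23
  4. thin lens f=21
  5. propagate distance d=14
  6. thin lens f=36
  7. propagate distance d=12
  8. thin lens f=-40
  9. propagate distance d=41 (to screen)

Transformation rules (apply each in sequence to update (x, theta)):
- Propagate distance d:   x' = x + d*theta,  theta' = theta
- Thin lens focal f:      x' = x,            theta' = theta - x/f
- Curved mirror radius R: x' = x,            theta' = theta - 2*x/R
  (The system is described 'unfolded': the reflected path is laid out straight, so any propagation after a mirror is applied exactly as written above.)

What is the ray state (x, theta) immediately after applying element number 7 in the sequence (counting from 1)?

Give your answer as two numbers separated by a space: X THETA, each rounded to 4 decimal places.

Initial: x=8.0000 theta=-0.5000
After 1 (propagate distance d=38): x=-11.0000 theta=-0.5000
After 2 (thin lens f=21): x=-11.0000 theta=1/42 (≈0.0238)
After 3 (propagate distance d=23): x=-439/42 (≈-10.4524) theta=1/42 (≈0.0238)
After 4 (thin lens f=21): x=-439/42 (≈-10.4524) theta=230/441 (≈0.5215)
After 5 (propagate distance d=14): x=-397/126 (≈-3.1508) theta=230/441 (≈0.5215)
After 6 (thin lens f=36): x=-397/126 (≈-3.1508) theta=19339/31752 (≈0.6091)
After 7 (propagate distance d=12): x=5501/1323 (≈4.1580) theta=19339/31752 (≈0.6091)
Rounded to 4 decimal places: x = 4.1580, theta = 0.6091

Answer: 4.1580 0.6091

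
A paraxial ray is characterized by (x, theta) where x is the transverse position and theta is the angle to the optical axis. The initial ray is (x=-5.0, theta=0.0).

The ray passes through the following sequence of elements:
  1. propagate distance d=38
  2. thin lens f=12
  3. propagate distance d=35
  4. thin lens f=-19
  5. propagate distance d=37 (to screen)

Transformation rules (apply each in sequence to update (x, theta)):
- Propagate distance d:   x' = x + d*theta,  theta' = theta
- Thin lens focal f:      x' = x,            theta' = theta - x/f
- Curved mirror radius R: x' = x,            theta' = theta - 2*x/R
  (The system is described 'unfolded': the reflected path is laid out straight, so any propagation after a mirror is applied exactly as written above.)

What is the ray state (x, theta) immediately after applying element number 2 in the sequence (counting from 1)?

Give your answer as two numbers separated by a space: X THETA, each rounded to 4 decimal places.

Answer: -5.0000 0.4167

Derivation:
Initial: x=-5.0000 theta=0.0000
After 1 (propagate distance d=38): x=-5.0000 theta=0.0000
After 2 (thin lens f=12): x=-5.0000 theta=5/12 (≈0.4167)
Rounded to 4 decimal places: x = -5.0000, theta = 0.4167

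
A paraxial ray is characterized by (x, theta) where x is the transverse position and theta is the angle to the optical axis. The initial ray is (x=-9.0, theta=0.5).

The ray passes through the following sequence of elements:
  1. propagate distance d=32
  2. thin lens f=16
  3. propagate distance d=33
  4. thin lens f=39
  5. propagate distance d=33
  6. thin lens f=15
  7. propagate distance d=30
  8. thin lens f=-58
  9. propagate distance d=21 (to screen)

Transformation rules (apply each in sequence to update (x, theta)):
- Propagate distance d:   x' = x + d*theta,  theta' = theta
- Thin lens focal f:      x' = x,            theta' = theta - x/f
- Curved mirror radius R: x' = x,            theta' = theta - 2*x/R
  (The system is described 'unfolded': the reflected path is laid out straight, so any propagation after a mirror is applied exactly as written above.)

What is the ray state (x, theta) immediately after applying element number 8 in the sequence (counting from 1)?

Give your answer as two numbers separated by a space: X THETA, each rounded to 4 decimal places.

Initial: x=-9.0000 theta=0.5000
After 1 (propagate distance d=32): x=7.0000 theta=0.5000
After 2 (thin lens f=16): x=7.0000 theta=0.0625
After 3 (propagate distance d=33): x=9.0625 theta=0.0625
After 4 (thin lens f=39): x=9.0625 theta=-53/312 (≈-0.1699)
After 5 (propagate distance d=33): x=719/208 (≈3.4567) theta=-53/312 (≈-0.1699)
After 6 (thin lens f=15): x=719/208 (≈3.4567) theta=-1249/3120 (≈-0.4003)
After 7 (propagate distance d=30): x=-1779/208 (≈-8.5529) theta=-1249/3120 (≈-0.4003)
After 8 (thin lens f=-58): x=-1779/208 (≈-8.5529) theta=-99127/180960 (≈-0.5478)
Rounded to 4 decimal places: x = -8.5529, theta = -0.5478

Answer: -8.5529 -0.5478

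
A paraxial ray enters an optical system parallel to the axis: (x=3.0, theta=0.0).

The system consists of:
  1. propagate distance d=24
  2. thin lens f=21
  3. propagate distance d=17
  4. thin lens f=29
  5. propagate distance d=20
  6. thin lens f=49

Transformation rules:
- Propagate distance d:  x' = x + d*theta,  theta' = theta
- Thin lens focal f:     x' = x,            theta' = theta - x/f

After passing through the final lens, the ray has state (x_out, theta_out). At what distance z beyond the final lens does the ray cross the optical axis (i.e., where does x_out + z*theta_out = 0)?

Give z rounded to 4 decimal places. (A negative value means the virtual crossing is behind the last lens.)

Initial: x=3.0000 theta=0.0000
After 1 (propagate distance d=24): x=3.0000 theta=0.0000
After 2 (thin lens f=21): x=3.0000 theta=-1/7 (≈-0.1429)
After 3 (propagate distance d=17): x=4/7 (≈0.5714) theta=-1/7 (≈-0.1429)
After 4 (thin lens f=29): x=4/7 (≈0.5714) theta=-33/203 (≈-0.1626)
After 5 (propagate distance d=20): x=-544/203 (≈-2.6798) theta=-33/203 (≈-0.1626)
After 6 (thin lens f=49): x=-544/203 (≈-2.6798) theta=-37/343 (≈-0.1079)
z_focus = -x_out/theta_out = -(-544/203)/(-37/343) = -26656/1073 ≈ -24.8425
Rounded to 4 decimal places: z = -24.8425

Answer: -24.8425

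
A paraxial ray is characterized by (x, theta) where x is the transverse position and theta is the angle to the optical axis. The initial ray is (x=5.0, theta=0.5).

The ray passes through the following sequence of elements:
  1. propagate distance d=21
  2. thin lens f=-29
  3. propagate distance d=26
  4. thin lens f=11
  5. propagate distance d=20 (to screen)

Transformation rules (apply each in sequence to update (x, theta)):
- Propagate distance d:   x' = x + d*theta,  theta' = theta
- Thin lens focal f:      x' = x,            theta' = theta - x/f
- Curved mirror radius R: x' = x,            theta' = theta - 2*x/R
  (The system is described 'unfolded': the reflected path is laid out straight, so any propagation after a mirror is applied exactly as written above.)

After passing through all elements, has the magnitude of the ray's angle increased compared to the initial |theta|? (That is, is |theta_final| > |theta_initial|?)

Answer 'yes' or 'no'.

Initial: x=5.0000 theta=0.5000
After 1 (propagate distance d=21): x=15.5000 theta=0.5000
After 2 (thin lens f=-29): x=15.5000 theta=30/29 (≈1.0345)
After 3 (propagate distance d=26): x=2459/58 (≈42.3966) theta=30/29 (≈1.0345)
After 4 (thin lens f=11): x=2459/58 (≈42.3966) theta=-1799/638 (≈-2.8197)
After 5 (propagate distance d=20 (to screen)): x=-8931/638 (≈-13.9984) theta=-1799/638 (≈-2.8197)
|theta_initial|=0.5000 |theta_final|=1799/638 (≈2.8197) -> increased

Answer: yes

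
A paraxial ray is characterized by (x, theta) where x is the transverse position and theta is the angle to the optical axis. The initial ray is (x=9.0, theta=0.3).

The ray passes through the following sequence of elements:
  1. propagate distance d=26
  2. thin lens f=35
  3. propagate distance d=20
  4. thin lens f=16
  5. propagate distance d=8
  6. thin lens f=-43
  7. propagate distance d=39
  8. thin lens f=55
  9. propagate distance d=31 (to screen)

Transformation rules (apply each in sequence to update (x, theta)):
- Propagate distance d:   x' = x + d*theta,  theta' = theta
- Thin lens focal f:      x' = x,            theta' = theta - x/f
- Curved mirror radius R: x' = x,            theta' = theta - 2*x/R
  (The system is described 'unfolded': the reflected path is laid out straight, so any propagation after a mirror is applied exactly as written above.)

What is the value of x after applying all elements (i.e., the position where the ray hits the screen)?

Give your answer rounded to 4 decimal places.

Initial: x=9.0000 theta=0.3000
After 1 (propagate distance d=26): x=16.8000 theta=0.3000
After 2 (thin lens f=35): x=16.8000 theta=-0.1800
After 3 (propagate distance d=20): x=13.2000 theta=-0.1800
After 4 (thin lens f=16): x=13.2000 theta=-1.0050
After 5 (propagate distance d=8): x=5.1600 theta=-1.0050
After 6 (thin lens f=-43): x=5.1600 theta=-0.8850
After 7 (propagate distance d=39): x=-29.3550 theta=-0.8850
After 8 (thin lens f=55): x=-29.3550 theta=-483/1375 (≈-0.3513)
After 9 (propagate distance d=31 (to screen)): x=-442689/11000 (≈-40.2445) theta=-483/1375 (≈-0.3513)
Rounded to 4 decimal places: x = -40.2445

Answer: -40.2445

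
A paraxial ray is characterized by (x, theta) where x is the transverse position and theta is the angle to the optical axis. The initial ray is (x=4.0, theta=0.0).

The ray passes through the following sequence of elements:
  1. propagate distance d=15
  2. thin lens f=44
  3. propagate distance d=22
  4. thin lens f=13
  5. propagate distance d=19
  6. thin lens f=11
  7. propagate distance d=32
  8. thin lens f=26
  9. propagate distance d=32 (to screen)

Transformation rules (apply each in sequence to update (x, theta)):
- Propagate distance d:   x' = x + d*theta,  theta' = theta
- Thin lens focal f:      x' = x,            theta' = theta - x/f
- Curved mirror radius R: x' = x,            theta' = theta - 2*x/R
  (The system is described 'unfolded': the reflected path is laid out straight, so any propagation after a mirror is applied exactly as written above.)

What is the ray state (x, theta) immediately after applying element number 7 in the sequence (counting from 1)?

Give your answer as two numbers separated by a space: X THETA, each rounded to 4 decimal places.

Initial: x=4.0000 theta=0.0000
After 1 (propagate distance d=15): x=4.0000 theta=0.0000
After 2 (thin lens f=44): x=4.0000 theta=-1/11 (≈-0.0909)
After 3 (propagate distance d=22): x=2.0000 theta=-1/11 (≈-0.0909)
After 4 (thin lens f=13): x=2.0000 theta=-35/143 (≈-0.2448)
After 5 (propagate distance d=19): x=-379/143 (≈-2.6503) theta=-35/143 (≈-0.2448)
After 6 (thin lens f=11): x=-379/143 (≈-2.6503) theta=-6/1573 (≈-0.0038)
After 7 (propagate distance d=32): x=-4361/1573 (≈-2.7724) theta=-6/1573 (≈-0.0038)
Rounded to 4 decimal places: x = -2.7724, theta = -0.0038

Answer: -2.7724 -0.0038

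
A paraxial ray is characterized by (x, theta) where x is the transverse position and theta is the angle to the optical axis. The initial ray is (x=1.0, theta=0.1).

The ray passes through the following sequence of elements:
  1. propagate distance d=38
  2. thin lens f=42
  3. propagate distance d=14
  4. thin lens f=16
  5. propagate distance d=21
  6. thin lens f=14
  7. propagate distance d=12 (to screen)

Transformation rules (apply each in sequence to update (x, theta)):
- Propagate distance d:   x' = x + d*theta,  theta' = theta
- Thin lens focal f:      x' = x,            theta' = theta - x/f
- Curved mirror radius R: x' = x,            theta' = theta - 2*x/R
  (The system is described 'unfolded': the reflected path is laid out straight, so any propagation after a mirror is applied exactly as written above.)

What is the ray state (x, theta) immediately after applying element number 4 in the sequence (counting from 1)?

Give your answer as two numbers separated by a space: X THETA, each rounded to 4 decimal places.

Initial: x=1.0000 theta=0.1000
After 1 (propagate distance d=38): x=4.8000 theta=0.1000
After 2 (thin lens f=42): x=4.8000 theta=-1/70 (≈-0.0143)
After 3 (propagate distance d=14): x=4.6000 theta=-1/70 (≈-0.0143)
After 4 (thin lens f=16): x=4.6000 theta=-169/560 (≈-0.3018)
Rounded to 4 decimal places: x = 4.6000, theta = -0.3018

Answer: 4.6000 -0.3018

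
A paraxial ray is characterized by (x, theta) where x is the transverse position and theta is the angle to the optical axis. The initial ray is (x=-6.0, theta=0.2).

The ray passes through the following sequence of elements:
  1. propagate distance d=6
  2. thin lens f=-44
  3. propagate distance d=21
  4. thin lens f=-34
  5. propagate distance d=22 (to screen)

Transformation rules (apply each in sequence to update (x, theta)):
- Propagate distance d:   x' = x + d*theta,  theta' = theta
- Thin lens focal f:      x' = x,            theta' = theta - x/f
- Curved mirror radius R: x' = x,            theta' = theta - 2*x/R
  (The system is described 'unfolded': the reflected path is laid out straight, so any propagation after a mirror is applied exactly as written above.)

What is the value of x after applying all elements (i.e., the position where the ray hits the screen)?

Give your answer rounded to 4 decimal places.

Answer: -2.7615

Derivation:
Initial: x=-6.0000 theta=0.2000
After 1 (propagate distance d=6): x=-4.8000 theta=0.2000
After 2 (thin lens f=-44): x=-4.8000 theta=1/11 (≈0.0909)
After 3 (propagate distance d=21): x=-159/55 (≈-2.8909) theta=1/11 (≈0.0909)
After 4 (thin lens f=-34): x=-159/55 (≈-2.8909) theta=1/170 (≈0.0059)
After 5 (propagate distance d=22 (to screen)): x=-2582/935 (≈-2.7615) theta=1/170 (≈0.0059)
Rounded to 4 decimal places: x = -2.7615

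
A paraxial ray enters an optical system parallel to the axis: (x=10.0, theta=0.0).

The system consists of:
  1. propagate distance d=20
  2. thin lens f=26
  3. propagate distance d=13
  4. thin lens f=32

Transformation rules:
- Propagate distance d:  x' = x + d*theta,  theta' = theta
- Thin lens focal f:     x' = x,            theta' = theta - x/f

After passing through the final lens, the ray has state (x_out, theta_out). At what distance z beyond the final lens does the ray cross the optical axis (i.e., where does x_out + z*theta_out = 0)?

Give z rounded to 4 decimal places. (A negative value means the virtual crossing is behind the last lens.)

Answer: 9.2444

Derivation:
Initial: x=10.0000 theta=0.0000
After 1 (propagate distance d=20): x=10.0000 theta=0.0000
After 2 (thin lens f=26): x=10.0000 theta=-5/13 (≈-0.3846)
After 3 (propagate distance d=13): x=5.0000 theta=-5/13 (≈-0.3846)
After 4 (thin lens f=32): x=5.0000 theta=-225/416 (≈-0.5409)
z_focus = -x_out/theta_out = -(5.0000)/(-225/416) = 416/45 ≈ 9.2444
Rounded to 4 decimal places: z = 9.2444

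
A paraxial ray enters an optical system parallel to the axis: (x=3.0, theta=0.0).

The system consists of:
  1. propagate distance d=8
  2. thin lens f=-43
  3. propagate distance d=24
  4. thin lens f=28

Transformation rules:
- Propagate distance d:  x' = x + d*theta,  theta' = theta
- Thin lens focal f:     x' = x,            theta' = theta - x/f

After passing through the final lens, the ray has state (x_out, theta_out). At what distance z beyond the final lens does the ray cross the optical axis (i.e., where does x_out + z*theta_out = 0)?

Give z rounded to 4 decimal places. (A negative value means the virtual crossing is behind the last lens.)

Initial: x=3.0000 theta=0.0000
After 1 (propagate distance d=8): x=3.0000 theta=0.0000
After 2 (thin lens f=-43): x=3.0000 theta=3/43 (≈0.0698)
After 3 (propagate distance d=24): x=201/43 (≈4.6744) theta=3/43 (≈0.0698)
After 4 (thin lens f=28): x=201/43 (≈4.6744) theta=-117/1204 (≈-0.0972)
z_focus = -x_out/theta_out = -(201/43)/(-117/1204) = 1876/39 ≈ 48.1026
Rounded to 4 decimal places: z = 48.1026

Answer: 48.1026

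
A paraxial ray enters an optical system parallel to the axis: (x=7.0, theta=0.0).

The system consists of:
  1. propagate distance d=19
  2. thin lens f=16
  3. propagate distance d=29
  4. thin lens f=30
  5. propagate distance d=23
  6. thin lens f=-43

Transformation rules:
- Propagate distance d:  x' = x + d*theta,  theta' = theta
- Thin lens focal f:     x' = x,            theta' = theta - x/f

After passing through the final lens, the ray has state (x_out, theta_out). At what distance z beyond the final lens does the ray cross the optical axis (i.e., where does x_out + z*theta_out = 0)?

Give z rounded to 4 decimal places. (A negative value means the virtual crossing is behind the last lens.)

Answer: -22.2110

Derivation:
Initial: x=7.0000 theta=0.0000
After 1 (propagate distance d=19): x=7.0000 theta=0.0000
After 2 (thin lens f=16): x=7.0000 theta=-0.4375
After 3 (propagate distance d=29): x=-5.6875 theta=-0.4375
After 4 (thin lens f=30): x=-5.6875 theta=-119/480 (≈-0.2479)
After 5 (propagate distance d=23): x=-5467/480 (≈-11.3896) theta=-119/480 (≈-0.2479)
After 6 (thin lens f=-43): x=-5467/480 (≈-11.3896) theta=-441/860 (≈-0.5128)
z_focus = -x_out/theta_out = -(-5467/480)/(-441/860) = -33583/1512 ≈ -22.2110
Rounded to 4 decimal places: z = -22.2110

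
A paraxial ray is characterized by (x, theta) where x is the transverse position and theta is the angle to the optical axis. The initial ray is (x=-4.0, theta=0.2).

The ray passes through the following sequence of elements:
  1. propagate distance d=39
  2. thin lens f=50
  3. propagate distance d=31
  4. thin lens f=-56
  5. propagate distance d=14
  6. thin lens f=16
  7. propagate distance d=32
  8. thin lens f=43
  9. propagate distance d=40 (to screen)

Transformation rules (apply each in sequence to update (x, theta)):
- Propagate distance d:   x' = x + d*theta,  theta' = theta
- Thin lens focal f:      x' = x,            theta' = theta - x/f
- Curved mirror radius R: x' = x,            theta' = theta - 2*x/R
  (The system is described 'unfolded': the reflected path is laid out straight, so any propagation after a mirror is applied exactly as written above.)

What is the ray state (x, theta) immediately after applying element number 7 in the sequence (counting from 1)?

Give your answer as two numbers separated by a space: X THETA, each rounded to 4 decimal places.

Answer: -2.9550 -0.4452

Derivation:
Initial: x=-4.0000 theta=0.2000
After 1 (propagate distance d=39): x=3.8000 theta=0.2000
After 2 (thin lens f=50): x=3.8000 theta=0.1240
After 3 (propagate distance d=31): x=7.6440 theta=0.1240
After 4 (thin lens f=-56): x=7.6440 theta=0.2605
After 5 (propagate distance d=14): x=11.2910 theta=0.2605
After 6 (thin lens f=16): x=11.2910 theta=-7123/16000 (≈-0.4452)
After 7 (propagate distance d=32): x=-2.9550 theta=-7123/16000 (≈-0.4452)
Rounded to 4 decimal places: x = -2.9550, theta = -0.4452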